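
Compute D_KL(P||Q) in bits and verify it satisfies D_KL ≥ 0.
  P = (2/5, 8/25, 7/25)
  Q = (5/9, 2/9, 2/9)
0.0721 bits

KL divergence satisfies the Gibbs inequality: D_KL(P||Q) ≥ 0 for all distributions P, Q.

D_KL(P||Q) = Σ p(x) log(p(x)/q(x))
Term by term:
  x=0: 2/5 × log_2[(2/5)/(5/9)] = -0.1896
  x=1: 8/25 × log_2[(8/25)/(2/9)] = 0.1683
  x=2: 7/25 × log_2[(7/25)/(2/9)] = 0.0934
D_KL(P||Q) = 0.0721 bits

D_KL(P||Q) = 0.0721 ≥ 0 ✓

This non-negativity is a fundamental property: relative entropy cannot be negative because it measures how different Q is from P.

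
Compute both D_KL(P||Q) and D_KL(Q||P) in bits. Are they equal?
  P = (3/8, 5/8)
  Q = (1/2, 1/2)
D_KL(P||Q) = 0.0456, D_KL(Q||P) = 0.0466

KL divergence is not symmetric: D_KL(P||Q) ≠ D_KL(Q||P) in general.

D_KL(P||Q) = 0.0456 bits
D_KL(Q||P) = 0.0466 bits

No, they are not equal!

This asymmetry is why KL divergence is not a true distance metric.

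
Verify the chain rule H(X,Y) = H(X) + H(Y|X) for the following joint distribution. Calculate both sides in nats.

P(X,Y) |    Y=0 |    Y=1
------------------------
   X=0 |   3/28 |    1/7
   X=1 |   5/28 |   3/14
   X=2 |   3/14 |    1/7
H(X,Y) = 1.7631, H(X) = 1.0813, H(Y|X) = 0.6818 (all in nats)

Chain rule: H(X,Y) = H(X) + H(Y|X)

Left side — joint entropy directly:
H(X,Y) = -Σ p(x,y) log p(x,y) = 1.7631 nats

Right side — compute H(Y|X) from the conditional distributions:
P(X) = (1/4, 11/28, 5/14), so H(X) = 1.0813 nats
H(Y|X) = Σ_x P(X=x) · H(Y|X=x):
  P(Y|X=0) = (3/7, 4/7), H(Y|X=0) = 0.6829, weight P(X=0) = 1/4
  P(Y|X=1) = (5/11, 6/11), H(Y|X=1) = 0.6890, weight P(X=1) = 11/28
  P(Y|X=2) = (3/5, 2/5), H(Y|X=2) = 0.6730, weight P(X=2) = 5/14
H(Y|X) = 0.6818 nats

H(X) + H(Y|X) = 1.0813 + 0.6818 = 1.7631 nats

Both sides equal 1.7631 nats. ✓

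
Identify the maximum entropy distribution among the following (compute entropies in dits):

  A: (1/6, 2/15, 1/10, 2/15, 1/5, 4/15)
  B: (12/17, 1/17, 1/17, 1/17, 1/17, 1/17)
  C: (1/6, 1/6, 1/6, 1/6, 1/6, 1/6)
C

For a discrete distribution over n outcomes, entropy is maximized by the uniform distribution.

Computing entropies:
H(A) = 0.7559 dits
H(B) = 0.4687 dits
H(C) = 0.7782 dits

The uniform distribution (where all probabilities equal 1/6) achieves the maximum entropy of log_10(6) = 0.7782 dits.

Distribution C has the highest entropy.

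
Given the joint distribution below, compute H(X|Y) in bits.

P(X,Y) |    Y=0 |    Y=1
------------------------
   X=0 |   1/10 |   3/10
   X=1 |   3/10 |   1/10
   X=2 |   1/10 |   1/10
1.3710 bits

Using the chain rule: H(X|Y) = H(X,Y) - H(Y)

First, compute H(X,Y) = 2.3710 bits

Marginal P(Y) = (1/2, 1/2)
H(Y) = 1.0000 bits

H(X|Y) = H(X,Y) - H(Y) = 2.3710 - 1.0000 = 1.3710 bits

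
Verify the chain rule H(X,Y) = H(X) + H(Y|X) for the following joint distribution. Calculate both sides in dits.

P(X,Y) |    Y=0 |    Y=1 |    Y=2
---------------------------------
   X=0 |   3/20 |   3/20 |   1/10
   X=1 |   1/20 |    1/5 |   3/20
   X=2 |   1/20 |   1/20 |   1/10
H(X,Y) = 0.9057, H(X) = 0.4581, H(Y|X) = 0.4476 (all in dits)

Chain rule: H(X,Y) = H(X) + H(Y|X)

Left side — joint entropy directly:
H(X,Y) = -Σ p(x,y) log p(x,y) = 0.9057 dits

Right side — compute H(Y|X) from the conditional distributions:
P(X) = (2/5, 2/5, 1/5), so H(X) = 0.4581 dits
H(Y|X) = Σ_x P(X=x) · H(Y|X=x):
  P(Y|X=0) = (3/8, 3/8, 1/4), H(Y|X=0) = 0.4700, weight P(X=0) = 2/5
  P(Y|X=1) = (1/8, 1/2, 3/8), H(Y|X=1) = 0.4231, weight P(X=1) = 2/5
  P(Y|X=2) = (1/4, 1/4, 1/2), H(Y|X=2) = 0.4515, weight P(X=2) = 1/5
H(Y|X) = 0.4476 dits

H(X) + H(Y|X) = 0.4581 + 0.4476 = 0.9057 dits

Both sides equal 0.9057 dits. ✓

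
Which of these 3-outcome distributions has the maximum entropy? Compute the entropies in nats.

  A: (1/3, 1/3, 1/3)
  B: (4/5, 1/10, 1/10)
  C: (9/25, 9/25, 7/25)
A

For a discrete distribution over n outcomes, entropy is maximized by the uniform distribution.

Computing entropies:
H(A) = 1.0986 nats
H(B) = 0.6390 nats
H(C) = 1.0920 nats

The uniform distribution (where all probabilities equal 1/3) achieves the maximum entropy of log_e(3) = 1.0986 nats.

Distribution A has the highest entropy.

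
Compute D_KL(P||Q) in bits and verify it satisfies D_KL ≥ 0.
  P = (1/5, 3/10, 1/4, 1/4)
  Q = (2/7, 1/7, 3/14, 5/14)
0.1452 bits

KL divergence satisfies the Gibbs inequality: D_KL(P||Q) ≥ 0 for all distributions P, Q.

D_KL(P||Q) = Σ p(x) log(p(x)/q(x))
Term by term:
  x=0: 1/5 × log_2[(1/5)/(2/7)] = -0.1029
  x=1: 3/10 × log_2[(3/10)/(1/7)] = 0.3211
  x=2: 1/4 × log_2[(1/4)/(3/14)] = 0.0556
  x=3: 1/4 × log_2[(1/4)/(5/14)] = -0.1286
D_KL(P||Q) = 0.1452 bits

D_KL(P||Q) = 0.1452 ≥ 0 ✓

This non-negativity is a fundamental property: relative entropy cannot be negative because it measures how different Q is from P.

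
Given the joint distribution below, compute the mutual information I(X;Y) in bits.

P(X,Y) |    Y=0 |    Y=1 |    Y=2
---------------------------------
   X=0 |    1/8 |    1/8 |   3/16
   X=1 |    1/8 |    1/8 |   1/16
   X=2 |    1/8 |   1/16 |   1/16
0.0478 bits

Mutual information: I(X;Y) = H(X) + H(Y) - H(X,Y)

Marginals:
P(X) = (7/16, 5/16, 1/4), H(X) = 1.5462 bits
P(Y) = (3/8, 5/16, 5/16), H(Y) = 1.5794 bits

Joint entropy: H(X,Y) = 3.0778 bits

I(X;Y) = 1.5462 + 1.5794 - 3.0778 = 0.0478 bits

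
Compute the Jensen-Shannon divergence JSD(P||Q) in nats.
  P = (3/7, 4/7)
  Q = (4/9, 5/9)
0.0001 nats

Jensen-Shannon divergence is:
JSD(P||Q) = 0.5 × D_KL(P||M) + 0.5 × D_KL(Q||M)
where M = 0.5 × (P + Q) is the mixture distribution.

M = 0.5 × (3/7, 4/7) + 0.5 × (4/9, 5/9) = (0.436508, 0.563492)

D_KL(P||M) = 0.0001 nats
D_KL(Q||M) = 0.0001 nats

JSD(P||Q) = 0.5 × 0.0001 + 0.5 × 0.0001 = 0.0001 nats

Unlike KL divergence, JSD is symmetric and bounded: 0 ≤ JSD ≤ log(2).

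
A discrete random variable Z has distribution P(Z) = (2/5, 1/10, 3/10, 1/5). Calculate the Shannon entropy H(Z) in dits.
0.5558 dits

Shannon entropy is H(X) = -Σ p(x) log p(x).

For P = (2/5, 1/10, 3/10, 1/5):
H = -2/5 × log_10(2/5) -1/10 × log_10(1/10) -3/10 × log_10(3/10) -1/5 × log_10(1/5)
H = 0.5558 dits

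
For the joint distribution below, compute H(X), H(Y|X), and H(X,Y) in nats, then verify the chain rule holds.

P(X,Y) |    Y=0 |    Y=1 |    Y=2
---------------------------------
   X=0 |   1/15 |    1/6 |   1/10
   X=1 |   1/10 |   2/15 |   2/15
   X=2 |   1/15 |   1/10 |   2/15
H(X,Y) = 2.1564, H(X) = 1.0953, H(Y|X) = 1.0612 (all in nats)

Chain rule: H(X,Y) = H(X) + H(Y|X)

Left side — joint entropy directly:
H(X,Y) = -Σ p(x,y) log p(x,y) = 2.1564 nats

Right side — compute H(Y|X) from the conditional distributions:
P(X) = (1/3, 11/30, 3/10), so H(X) = 1.0953 nats
H(Y|X) = Σ_x P(X=x) · H(Y|X=x):
  P(Y|X=0) = (1/5, 1/2, 3/10), H(Y|X=0) = 1.0297, weight P(X=0) = 1/3
  P(Y|X=1) = (3/11, 4/11, 4/11), H(Y|X=1) = 1.0901, weight P(X=1) = 11/30
  P(Y|X=2) = (2/9, 1/3, 4/9), H(Y|X=2) = 1.0609, weight P(X=2) = 3/10
H(Y|X) = 1.0612 nats

H(X) + H(Y|X) = 1.0953 + 1.0612 = 2.1564 nats

Both sides equal 2.1564 nats. ✓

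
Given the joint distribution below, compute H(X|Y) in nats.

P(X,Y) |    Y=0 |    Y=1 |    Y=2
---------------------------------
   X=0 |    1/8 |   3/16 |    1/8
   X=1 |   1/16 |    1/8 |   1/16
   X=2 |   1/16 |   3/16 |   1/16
1.0610 nats

Using the chain rule: H(X|Y) = H(X,Y) - H(Y)

First, compute H(X,Y) = 2.1007 nats

Marginal P(Y) = (1/4, 1/2, 1/4)
H(Y) = 1.0397 nats

H(X|Y) = H(X,Y) - H(Y) = 2.1007 - 1.0397 = 1.0610 nats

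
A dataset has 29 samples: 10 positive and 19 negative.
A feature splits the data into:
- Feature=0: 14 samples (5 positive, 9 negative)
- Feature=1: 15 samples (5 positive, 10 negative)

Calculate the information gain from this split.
0.0005 bits

Information Gain = H(Y) - H(Y|Feature)

Before split:
P(positive) = 10/29 = 0.3448
H(Y) = 0.9294 bits

After split:
Feature=0: H = 0.9403 bits (weight = 14/29)
Feature=1: H = 0.9183 bits (weight = 15/29)
H(Y|Feature) = (14/29)×0.9403 + (15/29)×0.9183 = 0.9289 bits

Information Gain = 0.9294 - 0.9289 = 0.0005 bits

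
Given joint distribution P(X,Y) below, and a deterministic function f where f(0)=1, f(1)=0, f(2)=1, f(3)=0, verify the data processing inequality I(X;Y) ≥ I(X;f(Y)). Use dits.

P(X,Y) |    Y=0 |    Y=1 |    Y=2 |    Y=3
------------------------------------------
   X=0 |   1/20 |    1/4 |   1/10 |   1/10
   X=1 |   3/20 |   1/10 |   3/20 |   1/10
I(X;Y) = 0.0280, I(X;f(Y)) = 0.0201, inequality holds: 0.0280 ≥ 0.0201

Data Processing Inequality: For any Markov chain X → Y → Z, we have I(X;Y) ≥ I(X;Z).

Here Z = f(Y) is a deterministic function of Y, forming X → Y → Z.

Original I(X;Y) = 0.0280 dits

After applying f:
P(X,Z) where Z=f(Y):
- P(X,Z=0) = P(X,Y=1) + P(X,Y=3)
- P(X,Z=1) = P(X,Y=0) + P(X,Y=2)

I(X;Z) = I(X;f(Y)) = 0.0201 dits

Verification: 0.0280 ≥ 0.0201 ✓

Information cannot be created by processing; the function f can only lose information about X.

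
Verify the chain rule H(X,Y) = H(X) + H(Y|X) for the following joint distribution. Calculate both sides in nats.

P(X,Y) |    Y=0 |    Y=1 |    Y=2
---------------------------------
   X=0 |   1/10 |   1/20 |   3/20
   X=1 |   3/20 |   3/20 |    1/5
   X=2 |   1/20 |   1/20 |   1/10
H(X,Y) = 2.0855, H(X) = 1.0297, H(Y|X) = 1.0558 (all in nats)

Chain rule: H(X,Y) = H(X) + H(Y|X)

Left side — joint entropy directly:
H(X,Y) = -Σ p(x,y) log p(x,y) = 2.0855 nats

Right side — compute H(Y|X) from the conditional distributions:
P(X) = (3/10, 1/2, 1/5), so H(X) = 1.0297 nats
H(Y|X) = Σ_x P(X=x) · H(Y|X=x):
  P(Y|X=0) = (1/3, 1/6, 1/2), H(Y|X=0) = 1.0114, weight P(X=0) = 3/10
  P(Y|X=1) = (3/10, 3/10, 2/5), H(Y|X=1) = 1.0889, weight P(X=1) = 1/2
  P(Y|X=2) = (1/4, 1/4, 1/2), H(Y|X=2) = 1.0397, weight P(X=2) = 1/5
H(Y|X) = 1.0558 nats

H(X) + H(Y|X) = 1.0297 + 1.0558 = 2.0855 nats

Both sides equal 2.0855 nats. ✓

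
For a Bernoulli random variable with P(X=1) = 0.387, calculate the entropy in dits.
0.2898 dits

The binary entropy function is:
H(p) = -p log(p) - (1-p) log(1-p)

H(0.387) = -0.387 × log_10(0.387) - 0.613 × log_10(0.613)
H(0.387) = 0.2898 dits

Note: Binary entropy is maximized at p=0.5 (H=1 bit) and minimized at p=0 or p=1 (H=0).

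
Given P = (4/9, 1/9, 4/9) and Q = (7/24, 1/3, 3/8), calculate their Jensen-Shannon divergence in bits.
0.0556 bits

Jensen-Shannon divergence is:
JSD(P||Q) = 0.5 × D_KL(P||M) + 0.5 × D_KL(Q||M)
where M = 0.5 × (P + Q) is the mixture distribution.

M = 0.5 × (4/9, 1/9, 4/9) + 0.5 × (7/24, 1/3, 3/8) = (0.368056, 2/9, 0.409722)

D_KL(P||M) = 0.0620 bits
D_KL(Q||M) = 0.0492 bits

JSD(P||Q) = 0.5 × 0.0620 + 0.5 × 0.0492 = 0.0556 bits

Unlike KL divergence, JSD is symmetric and bounded: 0 ≤ JSD ≤ log(2).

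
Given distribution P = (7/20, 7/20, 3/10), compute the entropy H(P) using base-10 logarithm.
0.4760 dits

Shannon entropy is H(X) = -Σ p(x) log p(x).

For P = (7/20, 7/20, 3/10):
H = -7/20 × log_10(7/20) -7/20 × log_10(7/20) -3/10 × log_10(3/10)
H = 0.4760 dits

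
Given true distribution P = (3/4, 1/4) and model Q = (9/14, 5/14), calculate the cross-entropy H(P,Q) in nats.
0.5888 nats

Cross-entropy: H(P,Q) = -Σ p(x) log q(x)

Alternatively: H(P,Q) = H(P) + D_KL(P||Q)
H(P) = 0.5623 nats
D_KL(P||Q) = 0.0264 nats

H(P,Q) = 0.5623 + 0.0264 = 0.5888 nats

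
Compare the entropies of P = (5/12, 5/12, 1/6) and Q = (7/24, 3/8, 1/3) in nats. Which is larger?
Q

Computing entropies in nats:
H(P) = 1.0282
H(Q) = 1.0934

Distribution Q has higher entropy.

Intuition: The distribution closer to uniform (more spread out) has higher entropy.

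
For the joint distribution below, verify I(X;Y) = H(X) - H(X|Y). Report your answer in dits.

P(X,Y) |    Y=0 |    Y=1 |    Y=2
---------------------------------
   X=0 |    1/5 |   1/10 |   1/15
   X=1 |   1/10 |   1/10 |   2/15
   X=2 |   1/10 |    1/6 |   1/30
I(X;Y) = 0.0283 dits

Mutual information has multiple equivalent forms:
- I(X;Y) = H(X) - H(X|Y)
- I(X;Y) = H(Y) - H(Y|X)
- I(X;Y) = H(X) + H(Y) - H(X,Y)

Computing all quantities:
H(X) = 0.4757, H(Y) = 0.4664, H(X,Y) = 0.9138
H(X|Y) = 0.4474, H(Y|X) = 0.4381

Verification:
H(X) - H(X|Y) = 0.4757 - 0.4474 = 0.0283
H(Y) - H(Y|X) = 0.4664 - 0.4381 = 0.0283
H(X) + H(Y) - H(X,Y) = 0.4757 + 0.4664 - 0.9138 = 0.0283

All forms give I(X;Y) = 0.0283 dits. ✓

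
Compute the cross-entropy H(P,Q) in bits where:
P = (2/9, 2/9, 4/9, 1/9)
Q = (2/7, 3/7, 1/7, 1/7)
2.2329 bits

Cross-entropy: H(P,Q) = -Σ p(x) log q(x)

Alternatively: H(P,Q) = H(P) + D_KL(P||Q)
H(P) = 1.8366 bits
D_KL(P||Q) = 0.3963 bits

H(P,Q) = 1.8366 + 0.3963 = 2.2329 bits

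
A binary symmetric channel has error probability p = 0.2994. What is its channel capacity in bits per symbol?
0.1194 bits

For a binary symmetric channel (BSC) with error probability p:
Capacity C = 1 - H(p) bits per symbol

where H(p) = -p log₂(p) - (1-p) log₂(1-p) is the binary entropy function.

H(0.2994) = 0.8806 bits
C = 1 - 0.8806 = 0.1194 bits per symbol

This means we can reliably transmit up to 0.1194 bits of information per channel use.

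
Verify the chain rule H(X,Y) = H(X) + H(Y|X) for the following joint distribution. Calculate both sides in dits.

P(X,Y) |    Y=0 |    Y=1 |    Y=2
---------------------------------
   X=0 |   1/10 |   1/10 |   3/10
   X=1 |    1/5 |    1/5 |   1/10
H(X,Y) = 0.7365, H(X) = 0.3010, H(Y|X) = 0.4354 (all in dits)

Chain rule: H(X,Y) = H(X) + H(Y|X)

Left side — joint entropy directly:
H(X,Y) = -Σ p(x,y) log p(x,y) = 0.7365 dits

Right side — compute H(Y|X) from the conditional distributions:
P(X) = (1/2, 1/2), so H(X) = 0.3010 dits
H(Y|X) = Σ_x P(X=x) · H(Y|X=x):
  P(Y|X=0) = (1/5, 1/5, 3/5), H(Y|X=0) = 0.4127, weight P(X=0) = 1/2
  P(Y|X=1) = (2/5, 2/5, 1/5), H(Y|X=1) = 0.4581, weight P(X=1) = 1/2
H(Y|X) = 0.4354 dits

H(X) + H(Y|X) = 0.3010 + 0.4354 = 0.7365 dits

Both sides equal 0.7365 dits. ✓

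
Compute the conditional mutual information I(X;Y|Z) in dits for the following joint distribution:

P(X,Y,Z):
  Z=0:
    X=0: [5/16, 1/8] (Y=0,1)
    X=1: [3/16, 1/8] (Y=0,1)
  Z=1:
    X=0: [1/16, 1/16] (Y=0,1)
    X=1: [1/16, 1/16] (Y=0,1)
0.0023 dits

Conditional mutual information: I(X;Y|Z) = H(X|Z) + H(Y|Z) - H(X,Y|Z)

H(Z) = 0.2442
H(X,Z) = 0.5407 → H(X|Z) = 0.2965
H(Y,Z) = 0.5268 → H(Y|Z) = 0.2826
H(X,Y,Z) = 0.8210 → H(X,Y|Z) = 0.5768

I(X;Y|Z) = 0.2965 + 0.2826 - 0.5768 = 0.0023 dits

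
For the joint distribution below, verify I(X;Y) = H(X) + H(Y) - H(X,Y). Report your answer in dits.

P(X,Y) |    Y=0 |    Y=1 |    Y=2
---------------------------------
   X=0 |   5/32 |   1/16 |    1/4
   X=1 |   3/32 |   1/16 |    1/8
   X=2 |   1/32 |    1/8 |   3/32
I(X;Y) = 0.0268 dits

Mutual information has multiple equivalent forms:
- I(X;Y) = H(X) - H(X|Y)
- I(X;Y) = H(Y) - H(Y|X)
- I(X;Y) = H(X) + H(Y) - H(X,Y)

Computing all quantities:
H(X) = 0.4597, H(Y) = 0.4597, H(X,Y) = 0.8926
H(X|Y) = 0.4329, H(Y|X) = 0.4329

Verification:
H(X) - H(X|Y) = 0.4597 - 0.4329 = 0.0268
H(Y) - H(Y|X) = 0.4597 - 0.4329 = 0.0268
H(X) + H(Y) - H(X,Y) = 0.4597 + 0.4597 - 0.8926 = 0.0268

All forms give I(X;Y) = 0.0268 dits. ✓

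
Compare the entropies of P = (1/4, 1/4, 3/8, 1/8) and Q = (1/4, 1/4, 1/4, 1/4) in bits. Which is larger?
Q

Computing entropies in bits:
H(P) = 1.9056
H(Q) = 2.0000

Distribution Q has higher entropy.

Intuition: The distribution closer to uniform (more spread out) has higher entropy.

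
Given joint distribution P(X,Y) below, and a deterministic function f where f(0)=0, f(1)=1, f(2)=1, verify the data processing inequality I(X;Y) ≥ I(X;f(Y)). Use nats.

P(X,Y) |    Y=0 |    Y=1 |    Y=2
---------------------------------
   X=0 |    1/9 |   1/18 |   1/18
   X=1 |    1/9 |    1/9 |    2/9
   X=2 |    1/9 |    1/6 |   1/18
I(X;Y) = 0.0683, I(X;f(Y)) = 0.0204, inequality holds: 0.0683 ≥ 0.0204

Data Processing Inequality: For any Markov chain X → Y → Z, we have I(X;Y) ≥ I(X;Z).

Here Z = f(Y) is a deterministic function of Y, forming X → Y → Z.

Original I(X;Y) = 0.0683 nats

After applying f:
P(X,Z) where Z=f(Y):
- P(X,Z=0) = P(X,Y=0)
- P(X,Z=1) = P(X,Y=1) + P(X,Y=2)

I(X;Z) = I(X;f(Y)) = 0.0204 nats

Verification: 0.0683 ≥ 0.0204 ✓

Information cannot be created by processing; the function f can only lose information about X.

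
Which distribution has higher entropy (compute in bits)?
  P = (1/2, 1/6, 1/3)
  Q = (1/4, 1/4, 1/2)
Q

Computing entropies in bits:
H(P) = 1.4591
H(Q) = 1.5000

Distribution Q has higher entropy.

Intuition: The distribution closer to uniform (more spread out) has higher entropy.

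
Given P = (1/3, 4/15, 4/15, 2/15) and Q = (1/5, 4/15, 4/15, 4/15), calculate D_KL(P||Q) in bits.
0.1123 bits

KL divergence: D_KL(P||Q) = Σ p(x) log(p(x)/q(x))

Computing term by term:
  x=0: 1/3 × log_2[(1/3)/(1/5)] = 1/3 × 0.7370 = 0.2457
  x=1: 4/15 × log_2[(4/15)/(4/15)] = 4/15 × 0.0000 = 0.0000
  x=2: 4/15 × log_2[(4/15)/(4/15)] = 4/15 × 0.0000 = 0.0000
  x=3: 2/15 × log_2[(2/15)/(4/15)] = 2/15 × -1.0000 = -0.1333

D_KL(P||Q) = 0.1123 bits

Note: KL divergence is always non-negative and equals 0 iff P = Q.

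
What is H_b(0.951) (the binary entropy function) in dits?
0.0849 dits

The binary entropy function is:
H(p) = -p log(p) - (1-p) log(1-p)

H(0.951) = -0.951 × log_10(0.951) - 0.049 × log_10(0.049)
H(0.951) = 0.0849 dits

Note: Binary entropy is maximized at p=0.5 (H=1 bit) and minimized at p=0 or p=1 (H=0).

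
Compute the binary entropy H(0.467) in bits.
0.9969 bits

The binary entropy function is:
H(p) = -p log(p) - (1-p) log(1-p)

H(0.467) = -0.467 × log_2(0.467) - 0.533 × log_2(0.533)
H(0.467) = 0.9969 bits

Note: Binary entropy is maximized at p=0.5 (H=1 bit) and minimized at p=0 or p=1 (H=0).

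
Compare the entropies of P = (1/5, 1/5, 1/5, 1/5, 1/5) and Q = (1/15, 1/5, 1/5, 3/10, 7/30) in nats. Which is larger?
P

Computing entropies in nats:
H(P) = 1.6094
H(Q) = 1.5251

Distribution P has higher entropy.

Intuition: The distribution closer to uniform (more spread out) has higher entropy.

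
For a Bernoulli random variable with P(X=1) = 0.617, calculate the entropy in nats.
0.6655 nats

The binary entropy function is:
H(p) = -p log(p) - (1-p) log(1-p)

H(0.617) = -0.617 × log_e(0.617) - 0.383 × log_e(0.383)
H(0.617) = 0.6655 nats

Note: Binary entropy is maximized at p=0.5 (H=1 bit) and minimized at p=0 or p=1 (H=0).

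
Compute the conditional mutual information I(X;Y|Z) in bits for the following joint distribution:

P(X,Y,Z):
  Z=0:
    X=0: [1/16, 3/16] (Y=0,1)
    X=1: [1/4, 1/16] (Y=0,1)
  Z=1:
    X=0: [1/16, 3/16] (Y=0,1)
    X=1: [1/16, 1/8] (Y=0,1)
0.1317 bits

Conditional mutual information: I(X;Y|Z) = H(X|Z) + H(Y|Z) - H(X,Y|Z)

H(Z) = 0.9887
H(X,Z) = 1.9772 → H(X|Z) = 0.9885
H(Y,Z) = 1.9238 → H(Y|Z) = 0.9351
H(X,Y,Z) = 2.7806 → H(X,Y|Z) = 1.7919

I(X;Y|Z) = 0.9885 + 0.9351 - 1.7919 = 0.1317 bits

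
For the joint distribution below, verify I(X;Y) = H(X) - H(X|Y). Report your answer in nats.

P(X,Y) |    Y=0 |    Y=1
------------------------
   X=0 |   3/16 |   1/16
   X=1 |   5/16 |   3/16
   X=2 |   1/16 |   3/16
I(X;Y) = 0.0734 nats

Mutual information has multiple equivalent forms:
- I(X;Y) = H(X) - H(X|Y)
- I(X;Y) = H(Y) - H(Y|X)
- I(X;Y) = H(X) + H(Y) - H(X,Y)

Computing all quantities:
H(X) = 1.0397, H(Y) = 0.6853, H(X,Y) = 1.6517
H(X|Y) = 0.9664, H(Y|X) = 0.6119

Verification:
H(X) - H(X|Y) = 1.0397 - 0.9664 = 0.0734
H(Y) - H(Y|X) = 0.6853 - 0.6119 = 0.0734
H(X) + H(Y) - H(X,Y) = 1.0397 + 0.6853 - 1.6517 = 0.0734

All forms give I(X;Y) = 0.0734 nats. ✓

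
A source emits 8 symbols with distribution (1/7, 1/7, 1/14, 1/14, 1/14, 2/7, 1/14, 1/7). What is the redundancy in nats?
0.1335 nats

Redundancy measures how far a source is from maximum entropy:
R = H_max - H(X)

Maximum entropy for 8 symbols: H_max = log_e(8) = 2.0794 nats
Actual entropy: H(X) = 1.9459 nats
Redundancy: R = 2.0794 - 1.9459 = 0.1335 nats

This redundancy represents potential for compression: the source could be compressed by 0.1335 nats per symbol.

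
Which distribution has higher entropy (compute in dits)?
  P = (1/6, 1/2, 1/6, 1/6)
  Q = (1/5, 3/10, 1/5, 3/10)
Q

Computing entropies in dits:
H(P) = 0.5396
H(Q) = 0.5933

Distribution Q has higher entropy.

Intuition: The distribution closer to uniform (more spread out) has higher entropy.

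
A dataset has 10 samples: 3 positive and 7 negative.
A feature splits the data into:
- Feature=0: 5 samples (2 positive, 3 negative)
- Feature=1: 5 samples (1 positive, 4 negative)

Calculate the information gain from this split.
0.0349 bits

Information Gain = H(Y) - H(Y|Feature)

Before split:
P(positive) = 3/10 = 0.3000
H(Y) = 0.8813 bits

After split:
Feature=0: H = 0.9710 bits (weight = 5/10)
Feature=1: H = 0.7219 bits (weight = 5/10)
H(Y|Feature) = (5/10)×0.9710 + (5/10)×0.7219 = 0.8464 bits

Information Gain = 0.8813 - 0.8464 = 0.0349 bits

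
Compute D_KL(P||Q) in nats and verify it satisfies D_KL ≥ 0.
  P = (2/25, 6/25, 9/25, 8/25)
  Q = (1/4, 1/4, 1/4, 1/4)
0.1093 nats

KL divergence satisfies the Gibbs inequality: D_KL(P||Q) ≥ 0 for all distributions P, Q.

D_KL(P||Q) = Σ p(x) log(p(x)/q(x))
Term by term:
  x=0: 2/25 × log_e[(2/25)/(1/4)] = -0.0912
  x=1: 6/25 × log_e[(6/25)/(1/4)] = -0.0098
  x=2: 9/25 × log_e[(9/25)/(1/4)] = 0.1313
  x=3: 8/25 × log_e[(8/25)/(1/4)] = 0.0790
D_KL(P||Q) = 0.1093 nats

D_KL(P||Q) = 0.1093 ≥ 0 ✓

This non-negativity is a fundamental property: relative entropy cannot be negative because it measures how different Q is from P.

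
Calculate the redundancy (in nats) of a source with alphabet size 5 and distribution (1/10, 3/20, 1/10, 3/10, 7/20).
0.1357 nats

Redundancy measures how far a source is from maximum entropy:
R = H_max - H(X)

Maximum entropy for 5 symbols: H_max = log_e(5) = 1.6094 nats
Actual entropy: H(X) = 1.4737 nats
Redundancy: R = 1.6094 - 1.4737 = 0.1357 nats

This redundancy represents potential for compression: the source could be compressed by 0.1357 nats per symbol.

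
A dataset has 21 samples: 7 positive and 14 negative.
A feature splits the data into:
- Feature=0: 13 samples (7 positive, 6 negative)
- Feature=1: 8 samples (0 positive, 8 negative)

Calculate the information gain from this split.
0.3019 bits

Information Gain = H(Y) - H(Y|Feature)

Before split:
P(positive) = 7/21 = 0.3333
H(Y) = 0.9183 bits

After split:
Feature=0: H = 0.9957 bits (weight = 13/21)
Feature=1: H = 0.0000 bits (weight = 8/21)
H(Y|Feature) = (13/21)×0.9957 + (8/21)×0.0000 = 0.6164 bits

Information Gain = 0.9183 - 0.6164 = 0.3019 bits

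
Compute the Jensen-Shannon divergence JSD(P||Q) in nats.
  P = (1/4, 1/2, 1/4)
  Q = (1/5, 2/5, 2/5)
0.0129 nats

Jensen-Shannon divergence is:
JSD(P||Q) = 0.5 × D_KL(P||M) + 0.5 × D_KL(Q||M)
where M = 0.5 × (P + Q) is the mixture distribution.

M = 0.5 × (1/4, 1/2, 1/4) + 0.5 × (1/5, 2/5, 2/5) = (9/40, 9/20, 13/40)

D_KL(P||M) = 0.0134 nats
D_KL(Q||M) = 0.0124 nats

JSD(P||Q) = 0.5 × 0.0134 + 0.5 × 0.0124 = 0.0129 nats

Unlike KL divergence, JSD is symmetric and bounded: 0 ≤ JSD ≤ log(2).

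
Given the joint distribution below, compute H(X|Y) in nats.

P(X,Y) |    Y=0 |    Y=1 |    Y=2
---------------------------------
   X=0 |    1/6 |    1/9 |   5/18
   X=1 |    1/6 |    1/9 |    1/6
0.6791 nats

Using the chain rule: H(X|Y) = H(X,Y) - H(Y)

First, compute H(X,Y) = 1.7400 nats

Marginal P(Y) = (1/3, 2/9, 4/9)
H(Y) = 1.0609 nats

H(X|Y) = H(X,Y) - H(Y) = 1.7400 - 1.0609 = 0.6791 nats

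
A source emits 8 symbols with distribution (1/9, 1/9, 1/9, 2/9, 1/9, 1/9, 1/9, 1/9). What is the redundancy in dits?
0.0157 dits

Redundancy measures how far a source is from maximum entropy:
R = H_max - H(X)

Maximum entropy for 8 symbols: H_max = log_10(8) = 0.9031 dits
Actual entropy: H(X) = 0.8873 dits
Redundancy: R = 0.9031 - 0.8873 = 0.0157 dits

This redundancy represents potential for compression: the source could be compressed by 0.0157 dits per symbol.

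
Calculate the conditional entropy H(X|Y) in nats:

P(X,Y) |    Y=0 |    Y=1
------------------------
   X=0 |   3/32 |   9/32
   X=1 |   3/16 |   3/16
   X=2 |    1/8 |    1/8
1.0508 nats

Using the chain rule: H(X|Y) = H(X,Y) - H(Y)

First, compute H(X,Y) = 1.7263 nats

Marginal P(Y) = (13/32, 19/32)
H(Y) = 0.6755 nats

H(X|Y) = H(X,Y) - H(Y) = 1.7263 - 0.6755 = 1.0508 nats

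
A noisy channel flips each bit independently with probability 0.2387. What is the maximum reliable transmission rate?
0.2071 bits

For a binary symmetric channel (BSC) with error probability p:
Capacity C = 1 - H(p) bits per symbol

where H(p) = -p log₂(p) - (1-p) log₂(1-p) is the binary entropy function.

H(0.2387) = 0.7929 bits
C = 1 - 0.7929 = 0.2071 bits per symbol

This means we can reliably transmit up to 0.2071 bits of information per channel use.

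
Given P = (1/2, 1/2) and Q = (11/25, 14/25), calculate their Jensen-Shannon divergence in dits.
0.0008 dits

Jensen-Shannon divergence is:
JSD(P||Q) = 0.5 × D_KL(P||M) + 0.5 × D_KL(Q||M)
where M = 0.5 × (P + Q) is the mixture distribution.

M = 0.5 × (1/2, 1/2) + 0.5 × (11/25, 14/25) = (0.47, 0.53)

D_KL(P||M) = 0.0008 dits
D_KL(Q||M) = 0.0008 dits

JSD(P||Q) = 0.5 × 0.0008 + 0.5 × 0.0008 = 0.0008 dits

Unlike KL divergence, JSD is symmetric and bounded: 0 ≤ JSD ≤ log(2).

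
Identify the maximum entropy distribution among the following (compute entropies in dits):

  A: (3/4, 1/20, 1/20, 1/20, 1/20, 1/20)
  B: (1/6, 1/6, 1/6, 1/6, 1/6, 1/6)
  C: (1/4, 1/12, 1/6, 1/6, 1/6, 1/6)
B

For a discrete distribution over n outcomes, entropy is maximized by the uniform distribution.

Computing entropies:
H(A) = 0.4190 dits
H(B) = 0.7782 dits
H(C) = 0.7592 dits

The uniform distribution (where all probabilities equal 1/6) achieves the maximum entropy of log_10(6) = 0.7782 dits.

Distribution B has the highest entropy.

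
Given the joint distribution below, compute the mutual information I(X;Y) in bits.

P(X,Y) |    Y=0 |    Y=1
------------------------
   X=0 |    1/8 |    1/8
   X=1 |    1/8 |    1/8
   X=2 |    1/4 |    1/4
0.0000 bits

Mutual information: I(X;Y) = H(X) + H(Y) - H(X,Y)

Marginals:
P(X) = (1/4, 1/4, 1/2), H(X) = 1.5000 bits
P(Y) = (1/2, 1/2), H(Y) = 1.0000 bits

Joint entropy: H(X,Y) = 2.5000 bits

I(X;Y) = 1.5000 + 1.0000 - 2.5000 = 0.0000 bits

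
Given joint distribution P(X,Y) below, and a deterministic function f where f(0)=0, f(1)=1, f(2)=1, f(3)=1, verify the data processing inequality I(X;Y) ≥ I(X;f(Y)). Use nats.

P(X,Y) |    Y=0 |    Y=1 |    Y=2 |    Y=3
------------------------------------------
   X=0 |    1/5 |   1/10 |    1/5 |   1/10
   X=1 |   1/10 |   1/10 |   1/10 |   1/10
I(X;Y) = 0.0138, I(X;f(Y)) = 0.0040, inequality holds: 0.0138 ≥ 0.0040

Data Processing Inequality: For any Markov chain X → Y → Z, we have I(X;Y) ≥ I(X;Z).

Here Z = f(Y) is a deterministic function of Y, forming X → Y → Z.

Original I(X;Y) = 0.0138 nats

After applying f:
P(X,Z) where Z=f(Y):
- P(X,Z=0) = P(X,Y=0)
- P(X,Z=1) = P(X,Y=1) + P(X,Y=2) + P(X,Y=3)

I(X;Z) = I(X;f(Y)) = 0.0040 nats

Verification: 0.0138 ≥ 0.0040 ✓

Information cannot be created by processing; the function f can only lose information about X.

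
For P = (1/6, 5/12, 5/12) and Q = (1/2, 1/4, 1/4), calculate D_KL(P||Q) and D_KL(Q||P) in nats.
D_KL(P||Q) = 0.2426, D_KL(Q||P) = 0.2939

KL divergence is not symmetric: D_KL(P||Q) ≠ D_KL(Q||P) in general.

D_KL(P||Q) = 0.2426 nats
D_KL(Q||P) = 0.2939 nats

No, they are not equal!

This asymmetry is why KL divergence is not a true distance metric.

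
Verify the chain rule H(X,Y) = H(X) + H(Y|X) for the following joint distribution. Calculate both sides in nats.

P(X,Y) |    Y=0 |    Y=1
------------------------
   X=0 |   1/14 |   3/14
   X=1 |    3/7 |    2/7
H(X,Y) = 1.2397, H(X) = 0.5983, H(Y|X) = 0.6414 (all in nats)

Chain rule: H(X,Y) = H(X) + H(Y|X)

Left side — joint entropy directly:
H(X,Y) = -Σ p(x,y) log p(x,y) = 1.2397 nats

Right side — compute H(Y|X) from the conditional distributions:
P(X) = (2/7, 5/7), so H(X) = 0.5983 nats
H(Y|X) = Σ_x P(X=x) · H(Y|X=x):
  P(Y|X=0) = (1/4, 3/4), H(Y|X=0) = 0.5623, weight P(X=0) = 2/7
  P(Y|X=1) = (3/5, 2/5), H(Y|X=1) = 0.6730, weight P(X=1) = 5/7
H(Y|X) = 0.6414 nats

H(X) + H(Y|X) = 0.5983 + 0.6414 = 1.2397 nats

Both sides equal 1.2397 nats. ✓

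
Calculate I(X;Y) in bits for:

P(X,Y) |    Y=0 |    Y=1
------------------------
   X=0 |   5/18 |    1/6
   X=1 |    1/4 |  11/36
0.0220 bits

Mutual information: I(X;Y) = H(X) + H(Y) - H(X,Y)

Marginals:
P(X) = (4/9, 5/9), H(X) = 0.9911 bits
P(Y) = (19/36, 17/36), H(Y) = 0.9978 bits

Joint entropy: H(X,Y) = 1.9668 bits

I(X;Y) = 0.9911 + 0.9978 - 1.9668 = 0.0220 bits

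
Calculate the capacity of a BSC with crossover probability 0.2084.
0.2616 bits

For a binary symmetric channel (BSC) with error probability p:
Capacity C = 1 - H(p) bits per symbol

where H(p) = -p log₂(p) - (1-p) log₂(1-p) is the binary entropy function.

H(0.2084) = 0.7384 bits
C = 1 - 0.7384 = 0.2616 bits per symbol

This means we can reliably transmit up to 0.2616 bits of information per channel use.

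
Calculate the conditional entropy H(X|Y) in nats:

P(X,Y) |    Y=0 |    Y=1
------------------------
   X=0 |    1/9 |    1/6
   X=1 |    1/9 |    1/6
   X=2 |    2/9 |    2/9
1.0670 nats

Using the chain rule: H(X|Y) = H(X,Y) - H(Y)

First, compute H(X,Y) = 1.7540 nats

Marginal P(Y) = (4/9, 5/9)
H(Y) = 0.6870 nats

H(X|Y) = H(X,Y) - H(Y) = 1.7540 - 0.6870 = 1.0670 nats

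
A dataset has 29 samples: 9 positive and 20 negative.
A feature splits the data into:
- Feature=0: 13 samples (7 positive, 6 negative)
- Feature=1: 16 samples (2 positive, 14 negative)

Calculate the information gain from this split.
0.1473 bits

Information Gain = H(Y) - H(Y|Feature)

Before split:
P(positive) = 9/29 = 0.3103
H(Y) = 0.8936 bits

After split:
Feature=0: H = 0.9957 bits (weight = 13/29)
Feature=1: H = 0.5436 bits (weight = 16/29)
H(Y|Feature) = (13/29)×0.9957 + (16/29)×0.5436 = 0.7463 bits

Information Gain = 0.8936 - 0.7463 = 0.1473 bits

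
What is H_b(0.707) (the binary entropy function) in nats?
0.6048 nats

The binary entropy function is:
H(p) = -p log(p) - (1-p) log(1-p)

H(0.707) = -0.707 × log_e(0.707) - 0.293 × log_e(0.293)
H(0.707) = 0.6048 nats

Note: Binary entropy is maximized at p=0.5 (H=1 bit) and minimized at p=0 or p=1 (H=0).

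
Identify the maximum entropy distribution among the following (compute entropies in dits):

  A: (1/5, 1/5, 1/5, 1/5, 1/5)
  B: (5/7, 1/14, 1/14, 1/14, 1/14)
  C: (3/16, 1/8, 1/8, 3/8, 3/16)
A

For a discrete distribution over n outcomes, entropy is maximized by the uniform distribution.

Computing entropies:
H(A) = 0.6990 dits
H(B) = 0.4318 dits
H(C) = 0.6581 dits

The uniform distribution (where all probabilities equal 1/5) achieves the maximum entropy of log_10(5) = 0.6990 dits.

Distribution A has the highest entropy.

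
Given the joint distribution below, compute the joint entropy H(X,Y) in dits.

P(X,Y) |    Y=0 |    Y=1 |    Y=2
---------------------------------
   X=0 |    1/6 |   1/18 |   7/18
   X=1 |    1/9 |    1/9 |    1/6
0.7007 dits

Joint entropy is H(X,Y) = -Σ_{x,y} p(x,y) log p(x,y).

Summing over all non-zero entries:
H(X,Y) = -[1/6·log_10(1/6) + 1/18·log_10(1/18) + 7/18·log_10(7/18) + 1/9·log_10(1/9) + 1/9·log_10(1/9) + 1/6·log_10(1/6)]
H(X,Y) = 0.7007 dits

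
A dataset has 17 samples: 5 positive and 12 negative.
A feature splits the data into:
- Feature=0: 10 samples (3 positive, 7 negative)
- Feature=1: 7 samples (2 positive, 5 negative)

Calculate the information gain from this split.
0.0002 bits

Information Gain = H(Y) - H(Y|Feature)

Before split:
P(positive) = 5/17 = 0.2941
H(Y) = 0.8740 bits

After split:
Feature=0: H = 0.8813 bits (weight = 10/17)
Feature=1: H = 0.8631 bits (weight = 7/17)
H(Y|Feature) = (10/17)×0.8813 + (7/17)×0.8631 = 0.8738 bits

Information Gain = 0.8740 - 0.8738 = 0.0002 bits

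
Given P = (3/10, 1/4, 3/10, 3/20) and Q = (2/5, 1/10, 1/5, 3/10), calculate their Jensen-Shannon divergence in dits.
0.0165 dits

Jensen-Shannon divergence is:
JSD(P||Q) = 0.5 × D_KL(P||M) + 0.5 × D_KL(Q||M)
where M = 0.5 × (P + Q) is the mixture distribution.

M = 0.5 × (3/10, 1/4, 3/10, 3/20) + 0.5 × (2/5, 1/10, 1/5, 3/10) = (7/20, 7/40, 1/4, 9/40)

D_KL(P||M) = 0.0160 dits
D_KL(Q||M) = 0.0170 dits

JSD(P||Q) = 0.5 × 0.0160 + 0.5 × 0.0170 = 0.0165 dits

Unlike KL divergence, JSD is symmetric and bounded: 0 ≤ JSD ≤ log(2).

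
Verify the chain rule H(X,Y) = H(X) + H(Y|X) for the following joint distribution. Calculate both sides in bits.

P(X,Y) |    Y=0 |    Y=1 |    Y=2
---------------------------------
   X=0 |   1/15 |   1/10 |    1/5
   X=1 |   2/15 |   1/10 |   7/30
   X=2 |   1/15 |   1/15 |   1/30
H(X,Y) = 2.9512, H(X) = 1.4747, H(Y|X) = 1.4765 (all in bits)

Chain rule: H(X,Y) = H(X) + H(Y|X)

Left side — joint entropy directly:
H(X,Y) = -Σ p(x,y) log p(x,y) = 2.9512 bits

Right side — compute H(Y|X) from the conditional distributions:
P(X) = (11/30, 7/15, 1/6), so H(X) = 1.4747 bits
H(Y|X) = Σ_x P(X=x) · H(Y|X=x):
  P(Y|X=0) = (2/11, 3/11, 6/11), H(Y|X=0) = 1.4354, weight P(X=0) = 11/30
  P(Y|X=1) = (2/7, 3/14, 1/2), H(Y|X=1) = 1.4926, weight P(X=1) = 7/15
  P(Y|X=2) = (2/5, 2/5, 1/5), H(Y|X=2) = 1.5219, weight P(X=2) = 1/6
H(Y|X) = 1.4765 bits

H(X) + H(Y|X) = 1.4747 + 1.4765 = 2.9512 bits

Both sides equal 2.9512 bits. ✓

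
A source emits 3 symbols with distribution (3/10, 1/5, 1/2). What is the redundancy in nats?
0.0690 nats

Redundancy measures how far a source is from maximum entropy:
R = H_max - H(X)

Maximum entropy for 3 symbols: H_max = log_e(3) = 1.0986 nats
Actual entropy: H(X) = 1.0297 nats
Redundancy: R = 1.0986 - 1.0297 = 0.0690 nats

This redundancy represents potential for compression: the source could be compressed by 0.0690 nats per symbol.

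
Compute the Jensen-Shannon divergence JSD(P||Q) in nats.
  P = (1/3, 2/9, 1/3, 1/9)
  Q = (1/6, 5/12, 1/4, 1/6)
0.0350 nats

Jensen-Shannon divergence is:
JSD(P||Q) = 0.5 × D_KL(P||M) + 0.5 × D_KL(Q||M)
where M = 0.5 × (P + Q) is the mixture distribution.

M = 0.5 × (1/3, 2/9, 1/3, 1/9) + 0.5 × (1/6, 5/12, 1/4, 1/6) = (1/4, 0.319444, 7/24, 5/36)

D_KL(P||M) = 0.0350 nats
D_KL(Q||M) = 0.0350 nats

JSD(P||Q) = 0.5 × 0.0350 + 0.5 × 0.0350 = 0.0350 nats

Unlike KL divergence, JSD is symmetric and bounded: 0 ≤ JSD ≤ log(2).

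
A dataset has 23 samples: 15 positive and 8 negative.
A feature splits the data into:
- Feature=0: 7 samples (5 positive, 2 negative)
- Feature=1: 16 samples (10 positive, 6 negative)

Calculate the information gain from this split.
0.0055 bits

Information Gain = H(Y) - H(Y|Feature)

Before split:
P(positive) = 15/23 = 0.6522
H(Y) = 0.9321 bits

After split:
Feature=0: H = 0.8631 bits (weight = 7/23)
Feature=1: H = 0.9544 bits (weight = 16/23)
H(Y|Feature) = (7/23)×0.8631 + (16/23)×0.9544 = 0.9266 bits

Information Gain = 0.9321 - 0.9266 = 0.0055 bits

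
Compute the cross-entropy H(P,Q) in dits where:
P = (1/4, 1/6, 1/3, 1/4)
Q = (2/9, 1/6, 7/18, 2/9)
0.5930 dits

Cross-entropy: H(P,Q) = -Σ p(x) log q(x)

Alternatively: H(P,Q) = H(P) + D_KL(P||Q)
H(P) = 0.5898 dits
D_KL(P||Q) = 0.0033 dits

H(P,Q) = 0.5898 + 0.0033 = 0.5930 dits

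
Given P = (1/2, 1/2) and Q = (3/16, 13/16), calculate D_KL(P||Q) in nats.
0.2477 nats

KL divergence: D_KL(P||Q) = Σ p(x) log(p(x)/q(x))

Computing term by term:
  x=0: 1/2 × log_e[(1/2)/(3/16)] = 1/2 × 0.9808 = 0.4904
  x=1: 1/2 × log_e[(1/2)/(13/16)] = 1/2 × -0.4855 = -0.2428

D_KL(P||Q) = 0.2477 nats

Note: KL divergence is always non-negative and equals 0 iff P = Q.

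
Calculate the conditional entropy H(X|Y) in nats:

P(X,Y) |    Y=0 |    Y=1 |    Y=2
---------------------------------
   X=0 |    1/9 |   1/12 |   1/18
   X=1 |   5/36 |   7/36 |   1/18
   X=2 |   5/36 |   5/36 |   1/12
1.0699 nats

Using the chain rule: H(X|Y) = H(X,Y) - H(Y)

First, compute H(X,Y) = 2.1204 nats

Marginal P(Y) = (7/18, 5/12, 7/36)
H(Y) = 1.0505 nats

H(X|Y) = H(X,Y) - H(Y) = 2.1204 - 1.0505 = 1.0699 nats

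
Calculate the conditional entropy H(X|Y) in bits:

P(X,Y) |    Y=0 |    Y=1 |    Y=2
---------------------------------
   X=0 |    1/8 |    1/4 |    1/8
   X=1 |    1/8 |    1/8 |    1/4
0.9387 bits

Using the chain rule: H(X|Y) = H(X,Y) - H(Y)

First, compute H(X,Y) = 2.5000 bits

Marginal P(Y) = (1/4, 3/8, 3/8)
H(Y) = 1.5613 bits

H(X|Y) = H(X,Y) - H(Y) = 2.5000 - 1.5613 = 0.9387 bits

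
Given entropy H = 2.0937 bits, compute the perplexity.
4.2684

Perplexity is 2^H (or exp(H) for natural log).

H = 2.0937 bits
Perplexity = 2^2.0937 = 4.2684

Interpretation: The model's uncertainty is equivalent to choosing uniformly among 4.3 options.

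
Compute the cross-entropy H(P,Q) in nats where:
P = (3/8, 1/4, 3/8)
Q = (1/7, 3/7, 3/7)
1.2593 nats

Cross-entropy: H(P,Q) = -Σ p(x) log q(x)

Alternatively: H(P,Q) = H(P) + D_KL(P||Q)
H(P) = 1.0822 nats
D_KL(P||Q) = 0.1771 nats

H(P,Q) = 1.0822 + 0.1771 = 1.2593 nats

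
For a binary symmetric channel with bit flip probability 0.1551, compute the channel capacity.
0.3775 bits

For a binary symmetric channel (BSC) with error probability p:
Capacity C = 1 - H(p) bits per symbol

where H(p) = -p log₂(p) - (1-p) log₂(1-p) is the binary entropy function.

H(0.1551) = 0.6225 bits
C = 1 - 0.6225 = 0.3775 bits per symbol

This means we can reliably transmit up to 0.3775 bits of information per channel use.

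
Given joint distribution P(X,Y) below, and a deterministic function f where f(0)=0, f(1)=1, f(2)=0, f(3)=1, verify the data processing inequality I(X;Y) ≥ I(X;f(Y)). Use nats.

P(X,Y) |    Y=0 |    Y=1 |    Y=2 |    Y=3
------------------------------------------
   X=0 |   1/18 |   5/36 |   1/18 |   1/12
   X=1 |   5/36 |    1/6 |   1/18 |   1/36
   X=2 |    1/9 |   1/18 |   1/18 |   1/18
I(X;Y) = 0.0555, I(X;f(Y)) = 0.0229, inequality holds: 0.0555 ≥ 0.0229

Data Processing Inequality: For any Markov chain X → Y → Z, we have I(X;Y) ≥ I(X;Z).

Here Z = f(Y) is a deterministic function of Y, forming X → Y → Z.

Original I(X;Y) = 0.0555 nats

After applying f:
P(X,Z) where Z=f(Y):
- P(X,Z=0) = P(X,Y=0) + P(X,Y=2)
- P(X,Z=1) = P(X,Y=1) + P(X,Y=3)

I(X;Z) = I(X;f(Y)) = 0.0229 nats

Verification: 0.0555 ≥ 0.0229 ✓

Information cannot be created by processing; the function f can only lose information about X.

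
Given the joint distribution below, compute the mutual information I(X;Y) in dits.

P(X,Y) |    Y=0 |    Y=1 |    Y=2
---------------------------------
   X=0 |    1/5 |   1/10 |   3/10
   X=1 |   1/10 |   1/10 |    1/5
0.0030 dits

Mutual information: I(X;Y) = H(X) + H(Y) - H(X,Y)

Marginals:
P(X) = (3/5, 2/5), H(X) = 0.2923 dits
P(Y) = (3/10, 1/5, 1/2), H(Y) = 0.4472 dits

Joint entropy: H(X,Y) = 0.7365 dits

I(X;Y) = 0.2923 + 0.4472 - 0.7365 = 0.0030 dits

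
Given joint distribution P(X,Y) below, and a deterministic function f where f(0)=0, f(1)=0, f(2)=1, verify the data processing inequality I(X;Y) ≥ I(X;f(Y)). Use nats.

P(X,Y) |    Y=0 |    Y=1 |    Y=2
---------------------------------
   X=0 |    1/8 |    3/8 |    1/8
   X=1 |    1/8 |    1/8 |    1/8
I(X;Y) = 0.0338, I(X;f(Y)) = 0.0109, inequality holds: 0.0338 ≥ 0.0109

Data Processing Inequality: For any Markov chain X → Y → Z, we have I(X;Y) ≥ I(X;Z).

Here Z = f(Y) is a deterministic function of Y, forming X → Y → Z.

Original I(X;Y) = 0.0338 nats

After applying f:
P(X,Z) where Z=f(Y):
- P(X,Z=0) = P(X,Y=0) + P(X,Y=1)
- P(X,Z=1) = P(X,Y=2)

I(X;Z) = I(X;f(Y)) = 0.0109 nats

Verification: 0.0338 ≥ 0.0109 ✓

Information cannot be created by processing; the function f can only lose information about X.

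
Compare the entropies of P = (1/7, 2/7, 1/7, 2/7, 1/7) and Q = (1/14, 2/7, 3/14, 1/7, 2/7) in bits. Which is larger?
P

Computing entropies in bits:
H(P) = 2.2359
H(Q) = 2.1820

Distribution P has higher entropy.

Intuition: The distribution closer to uniform (more spread out) has higher entropy.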